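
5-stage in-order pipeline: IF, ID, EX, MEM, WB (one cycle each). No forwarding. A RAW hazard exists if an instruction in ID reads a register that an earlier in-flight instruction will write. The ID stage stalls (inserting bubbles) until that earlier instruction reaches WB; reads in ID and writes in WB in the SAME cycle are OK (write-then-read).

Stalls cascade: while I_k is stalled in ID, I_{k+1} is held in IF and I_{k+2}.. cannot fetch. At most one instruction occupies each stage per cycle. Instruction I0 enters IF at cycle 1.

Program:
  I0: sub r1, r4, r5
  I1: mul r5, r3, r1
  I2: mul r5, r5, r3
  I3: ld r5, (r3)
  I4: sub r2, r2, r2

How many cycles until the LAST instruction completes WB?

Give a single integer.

I0 sub r1 <- r4,r5: IF@1 ID@2 stall=0 (-) EX@3 MEM@4 WB@5
I1 mul r5 <- r3,r1: IF@2 ID@3 stall=2 (RAW on I0.r1 (WB@5)) EX@6 MEM@7 WB@8
I2 mul r5 <- r5,r3: IF@3 ID@6 stall=2 (RAW on I1.r5 (WB@8)) EX@9 MEM@10 WB@11
I3 ld r5 <- r3: IF@6 ID@9 stall=0 (-) EX@10 MEM@11 WB@12
I4 sub r2 <- r2,r2: IF@9 ID@10 stall=0 (-) EX@11 MEM@12 WB@13

Answer: 13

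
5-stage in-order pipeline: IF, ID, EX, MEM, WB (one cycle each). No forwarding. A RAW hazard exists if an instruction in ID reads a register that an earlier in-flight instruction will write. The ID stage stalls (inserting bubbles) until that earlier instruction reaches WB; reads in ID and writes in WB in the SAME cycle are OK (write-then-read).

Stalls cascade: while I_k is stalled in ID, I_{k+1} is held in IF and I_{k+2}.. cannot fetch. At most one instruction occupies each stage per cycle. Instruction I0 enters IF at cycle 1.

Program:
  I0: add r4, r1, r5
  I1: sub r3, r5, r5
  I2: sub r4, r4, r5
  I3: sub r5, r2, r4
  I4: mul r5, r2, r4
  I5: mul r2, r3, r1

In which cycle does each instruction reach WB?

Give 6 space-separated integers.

I0 add r4 <- r1,r5: IF@1 ID@2 stall=0 (-) EX@3 MEM@4 WB@5
I1 sub r3 <- r5,r5: IF@2 ID@3 stall=0 (-) EX@4 MEM@5 WB@6
I2 sub r4 <- r4,r5: IF@3 ID@4 stall=1 (RAW on I0.r4 (WB@5)) EX@6 MEM@7 WB@8
I3 sub r5 <- r2,r4: IF@4 ID@6 stall=2 (RAW on I2.r4 (WB@8)) EX@9 MEM@10 WB@11
I4 mul r5 <- r2,r4: IF@6 ID@9 stall=0 (-) EX@10 MEM@11 WB@12
I5 mul r2 <- r3,r1: IF@9 ID@10 stall=0 (-) EX@11 MEM@12 WB@13

Answer: 5 6 8 11 12 13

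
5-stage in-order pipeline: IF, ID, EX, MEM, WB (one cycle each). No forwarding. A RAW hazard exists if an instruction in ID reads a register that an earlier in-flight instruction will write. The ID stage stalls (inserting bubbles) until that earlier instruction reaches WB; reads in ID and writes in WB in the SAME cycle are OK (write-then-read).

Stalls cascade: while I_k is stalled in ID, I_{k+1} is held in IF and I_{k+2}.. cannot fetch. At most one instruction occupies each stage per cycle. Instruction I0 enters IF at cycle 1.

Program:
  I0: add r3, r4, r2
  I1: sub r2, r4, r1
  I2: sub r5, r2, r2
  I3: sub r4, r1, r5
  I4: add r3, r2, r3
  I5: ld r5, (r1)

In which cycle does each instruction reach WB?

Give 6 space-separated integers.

Answer: 5 6 9 12 13 14

Derivation:
I0 add r3 <- r4,r2: IF@1 ID@2 stall=0 (-) EX@3 MEM@4 WB@5
I1 sub r2 <- r4,r1: IF@2 ID@3 stall=0 (-) EX@4 MEM@5 WB@6
I2 sub r5 <- r2,r2: IF@3 ID@4 stall=2 (RAW on I1.r2 (WB@6)) EX@7 MEM@8 WB@9
I3 sub r4 <- r1,r5: IF@4 ID@7 stall=2 (RAW on I2.r5 (WB@9)) EX@10 MEM@11 WB@12
I4 add r3 <- r2,r3: IF@7 ID@10 stall=0 (-) EX@11 MEM@12 WB@13
I5 ld r5 <- r1: IF@10 ID@11 stall=0 (-) EX@12 MEM@13 WB@14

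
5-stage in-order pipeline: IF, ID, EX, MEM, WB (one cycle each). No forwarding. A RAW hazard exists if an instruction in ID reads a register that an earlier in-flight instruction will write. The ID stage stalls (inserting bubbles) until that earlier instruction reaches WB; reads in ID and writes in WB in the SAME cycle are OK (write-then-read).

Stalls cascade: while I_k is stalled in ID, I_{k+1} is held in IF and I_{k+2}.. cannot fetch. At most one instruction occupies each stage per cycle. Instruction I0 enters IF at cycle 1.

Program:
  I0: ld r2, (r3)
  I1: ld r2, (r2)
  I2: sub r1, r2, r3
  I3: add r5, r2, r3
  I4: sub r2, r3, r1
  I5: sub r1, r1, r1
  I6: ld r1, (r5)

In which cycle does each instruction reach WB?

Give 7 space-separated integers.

Answer: 5 8 11 12 14 15 16

Derivation:
I0 ld r2 <- r3: IF@1 ID@2 stall=0 (-) EX@3 MEM@4 WB@5
I1 ld r2 <- r2: IF@2 ID@3 stall=2 (RAW on I0.r2 (WB@5)) EX@6 MEM@7 WB@8
I2 sub r1 <- r2,r3: IF@3 ID@6 stall=2 (RAW on I1.r2 (WB@8)) EX@9 MEM@10 WB@11
I3 add r5 <- r2,r3: IF@6 ID@9 stall=0 (-) EX@10 MEM@11 WB@12
I4 sub r2 <- r3,r1: IF@9 ID@10 stall=1 (RAW on I2.r1 (WB@11)) EX@12 MEM@13 WB@14
I5 sub r1 <- r1,r1: IF@10 ID@12 stall=0 (-) EX@13 MEM@14 WB@15
I6 ld r1 <- r5: IF@12 ID@13 stall=0 (-) EX@14 MEM@15 WB@16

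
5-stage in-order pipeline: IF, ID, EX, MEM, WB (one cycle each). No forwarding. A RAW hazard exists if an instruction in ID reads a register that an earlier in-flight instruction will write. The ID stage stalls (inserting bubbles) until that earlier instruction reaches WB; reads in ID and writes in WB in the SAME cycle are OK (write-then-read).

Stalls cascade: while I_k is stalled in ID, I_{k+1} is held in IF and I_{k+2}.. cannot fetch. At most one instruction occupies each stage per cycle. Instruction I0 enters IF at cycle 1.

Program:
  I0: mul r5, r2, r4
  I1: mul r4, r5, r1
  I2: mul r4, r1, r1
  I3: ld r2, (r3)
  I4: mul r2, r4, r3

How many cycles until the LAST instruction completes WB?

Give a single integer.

I0 mul r5 <- r2,r4: IF@1 ID@2 stall=0 (-) EX@3 MEM@4 WB@5
I1 mul r4 <- r5,r1: IF@2 ID@3 stall=2 (RAW on I0.r5 (WB@5)) EX@6 MEM@7 WB@8
I2 mul r4 <- r1,r1: IF@3 ID@6 stall=0 (-) EX@7 MEM@8 WB@9
I3 ld r2 <- r3: IF@6 ID@7 stall=0 (-) EX@8 MEM@9 WB@10
I4 mul r2 <- r4,r3: IF@7 ID@8 stall=1 (RAW on I2.r4 (WB@9)) EX@10 MEM@11 WB@12

Answer: 12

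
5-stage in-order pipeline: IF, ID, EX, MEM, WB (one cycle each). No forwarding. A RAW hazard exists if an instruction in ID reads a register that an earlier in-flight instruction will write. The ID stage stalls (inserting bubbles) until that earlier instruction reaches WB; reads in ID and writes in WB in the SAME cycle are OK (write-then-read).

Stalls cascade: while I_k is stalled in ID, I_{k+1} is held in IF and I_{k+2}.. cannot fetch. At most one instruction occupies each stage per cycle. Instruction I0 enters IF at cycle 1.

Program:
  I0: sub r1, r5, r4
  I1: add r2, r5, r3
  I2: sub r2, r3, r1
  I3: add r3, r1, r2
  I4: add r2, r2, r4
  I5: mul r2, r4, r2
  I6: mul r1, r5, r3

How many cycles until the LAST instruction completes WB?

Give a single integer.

Answer: 16

Derivation:
I0 sub r1 <- r5,r4: IF@1 ID@2 stall=0 (-) EX@3 MEM@4 WB@5
I1 add r2 <- r5,r3: IF@2 ID@3 stall=0 (-) EX@4 MEM@5 WB@6
I2 sub r2 <- r3,r1: IF@3 ID@4 stall=1 (RAW on I0.r1 (WB@5)) EX@6 MEM@7 WB@8
I3 add r3 <- r1,r2: IF@4 ID@6 stall=2 (RAW on I2.r2 (WB@8)) EX@9 MEM@10 WB@11
I4 add r2 <- r2,r4: IF@6 ID@9 stall=0 (-) EX@10 MEM@11 WB@12
I5 mul r2 <- r4,r2: IF@9 ID@10 stall=2 (RAW on I4.r2 (WB@12)) EX@13 MEM@14 WB@15
I6 mul r1 <- r5,r3: IF@10 ID@13 stall=0 (-) EX@14 MEM@15 WB@16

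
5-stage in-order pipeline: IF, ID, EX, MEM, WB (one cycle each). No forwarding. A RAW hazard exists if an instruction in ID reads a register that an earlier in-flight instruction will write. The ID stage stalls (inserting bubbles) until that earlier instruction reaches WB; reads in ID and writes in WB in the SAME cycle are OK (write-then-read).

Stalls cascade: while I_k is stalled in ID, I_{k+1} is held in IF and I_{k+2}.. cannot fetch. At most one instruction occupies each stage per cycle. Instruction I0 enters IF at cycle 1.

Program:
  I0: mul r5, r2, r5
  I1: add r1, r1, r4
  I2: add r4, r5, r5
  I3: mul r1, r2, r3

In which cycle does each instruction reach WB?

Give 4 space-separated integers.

Answer: 5 6 8 9

Derivation:
I0 mul r5 <- r2,r5: IF@1 ID@2 stall=0 (-) EX@3 MEM@4 WB@5
I1 add r1 <- r1,r4: IF@2 ID@3 stall=0 (-) EX@4 MEM@5 WB@6
I2 add r4 <- r5,r5: IF@3 ID@4 stall=1 (RAW on I0.r5 (WB@5)) EX@6 MEM@7 WB@8
I3 mul r1 <- r2,r3: IF@4 ID@6 stall=0 (-) EX@7 MEM@8 WB@9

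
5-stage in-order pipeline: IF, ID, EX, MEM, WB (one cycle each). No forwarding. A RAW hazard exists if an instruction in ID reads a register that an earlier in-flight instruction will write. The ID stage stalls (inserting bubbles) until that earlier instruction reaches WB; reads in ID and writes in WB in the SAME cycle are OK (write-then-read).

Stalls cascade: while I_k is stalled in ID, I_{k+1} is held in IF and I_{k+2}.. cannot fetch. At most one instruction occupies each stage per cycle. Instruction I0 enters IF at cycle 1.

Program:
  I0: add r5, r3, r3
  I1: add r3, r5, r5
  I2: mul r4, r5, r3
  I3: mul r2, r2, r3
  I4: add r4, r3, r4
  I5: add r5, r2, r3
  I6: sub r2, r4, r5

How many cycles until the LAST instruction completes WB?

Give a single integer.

I0 add r5 <- r3,r3: IF@1 ID@2 stall=0 (-) EX@3 MEM@4 WB@5
I1 add r3 <- r5,r5: IF@2 ID@3 stall=2 (RAW on I0.r5 (WB@5)) EX@6 MEM@7 WB@8
I2 mul r4 <- r5,r3: IF@3 ID@6 stall=2 (RAW on I1.r3 (WB@8)) EX@9 MEM@10 WB@11
I3 mul r2 <- r2,r3: IF@6 ID@9 stall=0 (-) EX@10 MEM@11 WB@12
I4 add r4 <- r3,r4: IF@9 ID@10 stall=1 (RAW on I2.r4 (WB@11)) EX@12 MEM@13 WB@14
I5 add r5 <- r2,r3: IF@10 ID@12 stall=0 (-) EX@13 MEM@14 WB@15
I6 sub r2 <- r4,r5: IF@12 ID@13 stall=2 (RAW on I5.r5 (WB@15)) EX@16 MEM@17 WB@18

Answer: 18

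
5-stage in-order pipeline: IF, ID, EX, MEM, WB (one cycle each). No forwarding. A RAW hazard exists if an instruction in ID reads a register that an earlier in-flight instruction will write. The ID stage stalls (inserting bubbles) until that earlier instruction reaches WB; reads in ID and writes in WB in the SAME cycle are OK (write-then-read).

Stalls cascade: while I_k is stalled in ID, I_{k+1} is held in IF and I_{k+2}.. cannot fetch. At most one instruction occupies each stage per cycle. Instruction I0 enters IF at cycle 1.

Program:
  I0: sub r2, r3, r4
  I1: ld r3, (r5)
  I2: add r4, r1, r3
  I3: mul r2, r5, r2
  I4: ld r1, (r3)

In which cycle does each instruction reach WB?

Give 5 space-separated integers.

Answer: 5 6 9 10 11

Derivation:
I0 sub r2 <- r3,r4: IF@1 ID@2 stall=0 (-) EX@3 MEM@4 WB@5
I1 ld r3 <- r5: IF@2 ID@3 stall=0 (-) EX@4 MEM@5 WB@6
I2 add r4 <- r1,r3: IF@3 ID@4 stall=2 (RAW on I1.r3 (WB@6)) EX@7 MEM@8 WB@9
I3 mul r2 <- r5,r2: IF@4 ID@7 stall=0 (-) EX@8 MEM@9 WB@10
I4 ld r1 <- r3: IF@7 ID@8 stall=0 (-) EX@9 MEM@10 WB@11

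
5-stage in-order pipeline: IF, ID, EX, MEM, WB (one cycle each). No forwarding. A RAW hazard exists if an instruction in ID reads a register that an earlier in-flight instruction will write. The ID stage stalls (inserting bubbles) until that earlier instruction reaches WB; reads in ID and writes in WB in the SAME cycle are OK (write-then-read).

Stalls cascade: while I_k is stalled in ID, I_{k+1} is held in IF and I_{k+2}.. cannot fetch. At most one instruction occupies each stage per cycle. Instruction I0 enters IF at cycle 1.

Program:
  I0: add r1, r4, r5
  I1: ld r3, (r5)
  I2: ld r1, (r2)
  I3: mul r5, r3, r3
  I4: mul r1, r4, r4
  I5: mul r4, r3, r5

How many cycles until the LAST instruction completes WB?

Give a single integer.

I0 add r1 <- r4,r5: IF@1 ID@2 stall=0 (-) EX@3 MEM@4 WB@5
I1 ld r3 <- r5: IF@2 ID@3 stall=0 (-) EX@4 MEM@5 WB@6
I2 ld r1 <- r2: IF@3 ID@4 stall=0 (-) EX@5 MEM@6 WB@7
I3 mul r5 <- r3,r3: IF@4 ID@5 stall=1 (RAW on I1.r3 (WB@6)) EX@7 MEM@8 WB@9
I4 mul r1 <- r4,r4: IF@5 ID@7 stall=0 (-) EX@8 MEM@9 WB@10
I5 mul r4 <- r3,r5: IF@7 ID@8 stall=1 (RAW on I3.r5 (WB@9)) EX@10 MEM@11 WB@12

Answer: 12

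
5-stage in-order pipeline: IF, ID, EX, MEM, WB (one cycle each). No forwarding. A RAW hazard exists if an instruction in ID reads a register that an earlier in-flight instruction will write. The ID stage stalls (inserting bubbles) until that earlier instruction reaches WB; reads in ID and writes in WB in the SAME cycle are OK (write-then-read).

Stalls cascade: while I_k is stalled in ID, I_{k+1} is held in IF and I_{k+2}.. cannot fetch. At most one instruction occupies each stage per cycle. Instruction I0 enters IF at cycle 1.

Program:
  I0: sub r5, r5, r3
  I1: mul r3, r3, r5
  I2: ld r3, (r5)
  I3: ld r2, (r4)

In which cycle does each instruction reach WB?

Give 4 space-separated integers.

Answer: 5 8 9 10

Derivation:
I0 sub r5 <- r5,r3: IF@1 ID@2 stall=0 (-) EX@3 MEM@4 WB@5
I1 mul r3 <- r3,r5: IF@2 ID@3 stall=2 (RAW on I0.r5 (WB@5)) EX@6 MEM@7 WB@8
I2 ld r3 <- r5: IF@3 ID@6 stall=0 (-) EX@7 MEM@8 WB@9
I3 ld r2 <- r4: IF@6 ID@7 stall=0 (-) EX@8 MEM@9 WB@10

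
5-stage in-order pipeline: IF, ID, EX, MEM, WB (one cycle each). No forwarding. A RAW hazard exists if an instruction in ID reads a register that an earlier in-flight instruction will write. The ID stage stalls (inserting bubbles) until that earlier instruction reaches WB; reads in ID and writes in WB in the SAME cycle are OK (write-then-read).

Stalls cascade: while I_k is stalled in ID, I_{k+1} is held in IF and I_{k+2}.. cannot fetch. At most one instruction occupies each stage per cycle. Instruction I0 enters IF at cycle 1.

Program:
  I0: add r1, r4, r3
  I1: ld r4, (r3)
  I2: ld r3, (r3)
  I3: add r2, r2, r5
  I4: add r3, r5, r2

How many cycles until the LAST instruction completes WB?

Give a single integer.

I0 add r1 <- r4,r3: IF@1 ID@2 stall=0 (-) EX@3 MEM@4 WB@5
I1 ld r4 <- r3: IF@2 ID@3 stall=0 (-) EX@4 MEM@5 WB@6
I2 ld r3 <- r3: IF@3 ID@4 stall=0 (-) EX@5 MEM@6 WB@7
I3 add r2 <- r2,r5: IF@4 ID@5 stall=0 (-) EX@6 MEM@7 WB@8
I4 add r3 <- r5,r2: IF@5 ID@6 stall=2 (RAW on I3.r2 (WB@8)) EX@9 MEM@10 WB@11

Answer: 11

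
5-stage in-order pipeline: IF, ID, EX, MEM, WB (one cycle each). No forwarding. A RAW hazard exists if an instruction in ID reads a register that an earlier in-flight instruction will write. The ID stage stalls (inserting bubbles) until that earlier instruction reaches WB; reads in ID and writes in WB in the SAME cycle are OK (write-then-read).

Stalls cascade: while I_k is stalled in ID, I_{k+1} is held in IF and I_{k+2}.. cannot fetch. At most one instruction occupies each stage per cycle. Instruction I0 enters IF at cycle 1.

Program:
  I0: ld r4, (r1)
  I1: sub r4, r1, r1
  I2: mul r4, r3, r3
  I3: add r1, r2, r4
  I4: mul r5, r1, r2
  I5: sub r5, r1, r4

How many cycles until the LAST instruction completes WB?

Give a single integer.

Answer: 14

Derivation:
I0 ld r4 <- r1: IF@1 ID@2 stall=0 (-) EX@3 MEM@4 WB@5
I1 sub r4 <- r1,r1: IF@2 ID@3 stall=0 (-) EX@4 MEM@5 WB@6
I2 mul r4 <- r3,r3: IF@3 ID@4 stall=0 (-) EX@5 MEM@6 WB@7
I3 add r1 <- r2,r4: IF@4 ID@5 stall=2 (RAW on I2.r4 (WB@7)) EX@8 MEM@9 WB@10
I4 mul r5 <- r1,r2: IF@5 ID@8 stall=2 (RAW on I3.r1 (WB@10)) EX@11 MEM@12 WB@13
I5 sub r5 <- r1,r4: IF@8 ID@11 stall=0 (-) EX@12 MEM@13 WB@14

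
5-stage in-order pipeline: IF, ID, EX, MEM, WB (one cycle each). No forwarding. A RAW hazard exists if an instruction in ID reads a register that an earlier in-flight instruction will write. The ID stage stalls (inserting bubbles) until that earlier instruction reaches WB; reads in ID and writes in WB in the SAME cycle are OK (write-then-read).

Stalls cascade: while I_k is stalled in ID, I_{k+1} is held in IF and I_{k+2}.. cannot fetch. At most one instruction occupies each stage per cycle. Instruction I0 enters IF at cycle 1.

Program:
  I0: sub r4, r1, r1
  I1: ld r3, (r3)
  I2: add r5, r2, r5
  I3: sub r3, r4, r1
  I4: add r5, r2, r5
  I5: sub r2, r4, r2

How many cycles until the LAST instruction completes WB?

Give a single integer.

I0 sub r4 <- r1,r1: IF@1 ID@2 stall=0 (-) EX@3 MEM@4 WB@5
I1 ld r3 <- r3: IF@2 ID@3 stall=0 (-) EX@4 MEM@5 WB@6
I2 add r5 <- r2,r5: IF@3 ID@4 stall=0 (-) EX@5 MEM@6 WB@7
I3 sub r3 <- r4,r1: IF@4 ID@5 stall=0 (-) EX@6 MEM@7 WB@8
I4 add r5 <- r2,r5: IF@5 ID@6 stall=1 (RAW on I2.r5 (WB@7)) EX@8 MEM@9 WB@10
I5 sub r2 <- r4,r2: IF@6 ID@8 stall=0 (-) EX@9 MEM@10 WB@11

Answer: 11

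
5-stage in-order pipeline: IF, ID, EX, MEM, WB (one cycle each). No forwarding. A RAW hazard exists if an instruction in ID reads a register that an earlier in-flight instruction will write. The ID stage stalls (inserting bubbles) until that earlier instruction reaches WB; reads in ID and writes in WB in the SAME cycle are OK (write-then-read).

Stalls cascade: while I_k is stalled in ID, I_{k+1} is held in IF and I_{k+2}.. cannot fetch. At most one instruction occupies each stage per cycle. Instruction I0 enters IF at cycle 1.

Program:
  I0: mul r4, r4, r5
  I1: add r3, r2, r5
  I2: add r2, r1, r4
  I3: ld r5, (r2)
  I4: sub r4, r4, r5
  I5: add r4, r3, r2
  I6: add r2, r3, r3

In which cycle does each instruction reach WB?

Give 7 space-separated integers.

I0 mul r4 <- r4,r5: IF@1 ID@2 stall=0 (-) EX@3 MEM@4 WB@5
I1 add r3 <- r2,r5: IF@2 ID@3 stall=0 (-) EX@4 MEM@5 WB@6
I2 add r2 <- r1,r4: IF@3 ID@4 stall=1 (RAW on I0.r4 (WB@5)) EX@6 MEM@7 WB@8
I3 ld r5 <- r2: IF@4 ID@6 stall=2 (RAW on I2.r2 (WB@8)) EX@9 MEM@10 WB@11
I4 sub r4 <- r4,r5: IF@6 ID@9 stall=2 (RAW on I3.r5 (WB@11)) EX@12 MEM@13 WB@14
I5 add r4 <- r3,r2: IF@9 ID@12 stall=0 (-) EX@13 MEM@14 WB@15
I6 add r2 <- r3,r3: IF@12 ID@13 stall=0 (-) EX@14 MEM@15 WB@16

Answer: 5 6 8 11 14 15 16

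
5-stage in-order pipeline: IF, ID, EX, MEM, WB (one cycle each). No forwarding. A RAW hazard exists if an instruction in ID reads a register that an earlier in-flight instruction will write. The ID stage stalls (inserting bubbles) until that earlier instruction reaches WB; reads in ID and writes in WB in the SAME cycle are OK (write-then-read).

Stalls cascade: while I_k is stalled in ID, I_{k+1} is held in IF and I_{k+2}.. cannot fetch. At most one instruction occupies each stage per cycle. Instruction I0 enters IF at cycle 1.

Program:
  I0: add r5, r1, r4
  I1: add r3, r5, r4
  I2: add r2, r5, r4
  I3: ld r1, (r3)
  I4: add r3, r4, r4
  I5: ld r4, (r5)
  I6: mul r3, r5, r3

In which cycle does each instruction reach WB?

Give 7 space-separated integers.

Answer: 5 8 9 11 12 13 15

Derivation:
I0 add r5 <- r1,r4: IF@1 ID@2 stall=0 (-) EX@3 MEM@4 WB@5
I1 add r3 <- r5,r4: IF@2 ID@3 stall=2 (RAW on I0.r5 (WB@5)) EX@6 MEM@7 WB@8
I2 add r2 <- r5,r4: IF@3 ID@6 stall=0 (-) EX@7 MEM@8 WB@9
I3 ld r1 <- r3: IF@6 ID@7 stall=1 (RAW on I1.r3 (WB@8)) EX@9 MEM@10 WB@11
I4 add r3 <- r4,r4: IF@7 ID@9 stall=0 (-) EX@10 MEM@11 WB@12
I5 ld r4 <- r5: IF@9 ID@10 stall=0 (-) EX@11 MEM@12 WB@13
I6 mul r3 <- r5,r3: IF@10 ID@11 stall=1 (RAW on I4.r3 (WB@12)) EX@13 MEM@14 WB@15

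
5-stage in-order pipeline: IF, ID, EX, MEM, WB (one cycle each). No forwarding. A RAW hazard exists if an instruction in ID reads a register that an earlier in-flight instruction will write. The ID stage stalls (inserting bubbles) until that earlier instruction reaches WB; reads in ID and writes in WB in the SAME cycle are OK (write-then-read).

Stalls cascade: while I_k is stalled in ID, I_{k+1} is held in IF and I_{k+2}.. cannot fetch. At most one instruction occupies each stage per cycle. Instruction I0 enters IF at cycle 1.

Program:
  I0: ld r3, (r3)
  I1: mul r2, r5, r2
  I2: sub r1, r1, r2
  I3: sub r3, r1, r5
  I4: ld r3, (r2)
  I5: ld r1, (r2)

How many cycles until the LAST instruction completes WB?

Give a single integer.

Answer: 14

Derivation:
I0 ld r3 <- r3: IF@1 ID@2 stall=0 (-) EX@3 MEM@4 WB@5
I1 mul r2 <- r5,r2: IF@2 ID@3 stall=0 (-) EX@4 MEM@5 WB@6
I2 sub r1 <- r1,r2: IF@3 ID@4 stall=2 (RAW on I1.r2 (WB@6)) EX@7 MEM@8 WB@9
I3 sub r3 <- r1,r5: IF@4 ID@7 stall=2 (RAW on I2.r1 (WB@9)) EX@10 MEM@11 WB@12
I4 ld r3 <- r2: IF@7 ID@10 stall=0 (-) EX@11 MEM@12 WB@13
I5 ld r1 <- r2: IF@10 ID@11 stall=0 (-) EX@12 MEM@13 WB@14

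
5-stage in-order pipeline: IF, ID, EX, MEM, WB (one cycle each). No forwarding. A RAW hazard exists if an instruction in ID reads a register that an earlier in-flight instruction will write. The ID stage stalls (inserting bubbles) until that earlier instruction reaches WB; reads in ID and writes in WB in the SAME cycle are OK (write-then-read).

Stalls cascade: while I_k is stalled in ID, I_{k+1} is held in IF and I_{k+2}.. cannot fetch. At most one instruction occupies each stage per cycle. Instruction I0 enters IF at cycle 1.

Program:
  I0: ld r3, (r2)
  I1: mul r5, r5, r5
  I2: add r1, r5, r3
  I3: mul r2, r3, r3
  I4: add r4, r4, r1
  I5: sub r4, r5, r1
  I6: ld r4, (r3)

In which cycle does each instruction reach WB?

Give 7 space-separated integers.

I0 ld r3 <- r2: IF@1 ID@2 stall=0 (-) EX@3 MEM@4 WB@5
I1 mul r5 <- r5,r5: IF@2 ID@3 stall=0 (-) EX@4 MEM@5 WB@6
I2 add r1 <- r5,r3: IF@3 ID@4 stall=2 (RAW on I1.r5 (WB@6)) EX@7 MEM@8 WB@9
I3 mul r2 <- r3,r3: IF@4 ID@7 stall=0 (-) EX@8 MEM@9 WB@10
I4 add r4 <- r4,r1: IF@7 ID@8 stall=1 (RAW on I2.r1 (WB@9)) EX@10 MEM@11 WB@12
I5 sub r4 <- r5,r1: IF@8 ID@10 stall=0 (-) EX@11 MEM@12 WB@13
I6 ld r4 <- r3: IF@10 ID@11 stall=0 (-) EX@12 MEM@13 WB@14

Answer: 5 6 9 10 12 13 14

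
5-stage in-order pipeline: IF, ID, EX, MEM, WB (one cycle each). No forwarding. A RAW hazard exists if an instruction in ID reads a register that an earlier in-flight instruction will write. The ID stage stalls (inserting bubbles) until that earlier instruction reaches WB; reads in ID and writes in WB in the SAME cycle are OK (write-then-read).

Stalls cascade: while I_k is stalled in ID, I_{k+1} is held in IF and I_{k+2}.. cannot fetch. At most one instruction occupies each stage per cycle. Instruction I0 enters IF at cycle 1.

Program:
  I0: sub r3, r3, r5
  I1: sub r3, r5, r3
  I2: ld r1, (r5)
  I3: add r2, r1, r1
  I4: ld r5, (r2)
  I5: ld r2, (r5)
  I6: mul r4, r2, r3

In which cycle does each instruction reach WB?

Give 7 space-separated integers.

I0 sub r3 <- r3,r5: IF@1 ID@2 stall=0 (-) EX@3 MEM@4 WB@5
I1 sub r3 <- r5,r3: IF@2 ID@3 stall=2 (RAW on I0.r3 (WB@5)) EX@6 MEM@7 WB@8
I2 ld r1 <- r5: IF@3 ID@6 stall=0 (-) EX@7 MEM@8 WB@9
I3 add r2 <- r1,r1: IF@6 ID@7 stall=2 (RAW on I2.r1 (WB@9)) EX@10 MEM@11 WB@12
I4 ld r5 <- r2: IF@7 ID@10 stall=2 (RAW on I3.r2 (WB@12)) EX@13 MEM@14 WB@15
I5 ld r2 <- r5: IF@10 ID@13 stall=2 (RAW on I4.r5 (WB@15)) EX@16 MEM@17 WB@18
I6 mul r4 <- r2,r3: IF@13 ID@16 stall=2 (RAW on I5.r2 (WB@18)) EX@19 MEM@20 WB@21

Answer: 5 8 9 12 15 18 21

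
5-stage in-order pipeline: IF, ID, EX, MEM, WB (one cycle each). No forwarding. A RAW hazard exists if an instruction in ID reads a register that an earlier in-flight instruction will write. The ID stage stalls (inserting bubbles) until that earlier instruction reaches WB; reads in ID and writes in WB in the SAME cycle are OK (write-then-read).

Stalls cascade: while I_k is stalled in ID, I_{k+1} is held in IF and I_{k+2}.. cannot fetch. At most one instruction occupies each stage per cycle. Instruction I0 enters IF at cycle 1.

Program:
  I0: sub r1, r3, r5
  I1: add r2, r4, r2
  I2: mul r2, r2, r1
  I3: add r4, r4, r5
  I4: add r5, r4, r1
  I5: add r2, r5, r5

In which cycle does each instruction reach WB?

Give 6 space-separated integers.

I0 sub r1 <- r3,r5: IF@1 ID@2 stall=0 (-) EX@3 MEM@4 WB@5
I1 add r2 <- r4,r2: IF@2 ID@3 stall=0 (-) EX@4 MEM@5 WB@6
I2 mul r2 <- r2,r1: IF@3 ID@4 stall=2 (RAW on I1.r2 (WB@6)) EX@7 MEM@8 WB@9
I3 add r4 <- r4,r5: IF@4 ID@7 stall=0 (-) EX@8 MEM@9 WB@10
I4 add r5 <- r4,r1: IF@7 ID@8 stall=2 (RAW on I3.r4 (WB@10)) EX@11 MEM@12 WB@13
I5 add r2 <- r5,r5: IF@8 ID@11 stall=2 (RAW on I4.r5 (WB@13)) EX@14 MEM@15 WB@16

Answer: 5 6 9 10 13 16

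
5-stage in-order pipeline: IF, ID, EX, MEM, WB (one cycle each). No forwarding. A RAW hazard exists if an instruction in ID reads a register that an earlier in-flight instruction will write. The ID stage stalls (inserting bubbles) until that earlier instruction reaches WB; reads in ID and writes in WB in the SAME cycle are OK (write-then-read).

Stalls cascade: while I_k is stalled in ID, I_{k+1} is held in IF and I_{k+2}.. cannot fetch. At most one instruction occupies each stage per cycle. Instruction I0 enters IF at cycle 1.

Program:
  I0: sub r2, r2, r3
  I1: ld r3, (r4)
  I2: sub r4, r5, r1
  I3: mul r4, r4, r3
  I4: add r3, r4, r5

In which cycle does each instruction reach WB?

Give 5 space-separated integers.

I0 sub r2 <- r2,r3: IF@1 ID@2 stall=0 (-) EX@3 MEM@4 WB@5
I1 ld r3 <- r4: IF@2 ID@3 stall=0 (-) EX@4 MEM@5 WB@6
I2 sub r4 <- r5,r1: IF@3 ID@4 stall=0 (-) EX@5 MEM@6 WB@7
I3 mul r4 <- r4,r3: IF@4 ID@5 stall=2 (RAW on I2.r4 (WB@7)) EX@8 MEM@9 WB@10
I4 add r3 <- r4,r5: IF@5 ID@8 stall=2 (RAW on I3.r4 (WB@10)) EX@11 MEM@12 WB@13

Answer: 5 6 7 10 13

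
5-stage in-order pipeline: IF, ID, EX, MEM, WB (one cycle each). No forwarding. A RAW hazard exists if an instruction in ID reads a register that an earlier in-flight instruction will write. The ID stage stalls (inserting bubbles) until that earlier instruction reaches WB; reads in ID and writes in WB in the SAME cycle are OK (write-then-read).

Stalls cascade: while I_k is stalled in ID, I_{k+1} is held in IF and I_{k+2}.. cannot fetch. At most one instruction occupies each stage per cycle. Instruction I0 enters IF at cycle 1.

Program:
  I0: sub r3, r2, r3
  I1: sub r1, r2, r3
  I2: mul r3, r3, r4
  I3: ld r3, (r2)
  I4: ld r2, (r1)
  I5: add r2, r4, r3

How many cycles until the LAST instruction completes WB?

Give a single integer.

Answer: 13

Derivation:
I0 sub r3 <- r2,r3: IF@1 ID@2 stall=0 (-) EX@3 MEM@4 WB@5
I1 sub r1 <- r2,r3: IF@2 ID@3 stall=2 (RAW on I0.r3 (WB@5)) EX@6 MEM@7 WB@8
I2 mul r3 <- r3,r4: IF@3 ID@6 stall=0 (-) EX@7 MEM@8 WB@9
I3 ld r3 <- r2: IF@6 ID@7 stall=0 (-) EX@8 MEM@9 WB@10
I4 ld r2 <- r1: IF@7 ID@8 stall=0 (-) EX@9 MEM@10 WB@11
I5 add r2 <- r4,r3: IF@8 ID@9 stall=1 (RAW on I3.r3 (WB@10)) EX@11 MEM@12 WB@13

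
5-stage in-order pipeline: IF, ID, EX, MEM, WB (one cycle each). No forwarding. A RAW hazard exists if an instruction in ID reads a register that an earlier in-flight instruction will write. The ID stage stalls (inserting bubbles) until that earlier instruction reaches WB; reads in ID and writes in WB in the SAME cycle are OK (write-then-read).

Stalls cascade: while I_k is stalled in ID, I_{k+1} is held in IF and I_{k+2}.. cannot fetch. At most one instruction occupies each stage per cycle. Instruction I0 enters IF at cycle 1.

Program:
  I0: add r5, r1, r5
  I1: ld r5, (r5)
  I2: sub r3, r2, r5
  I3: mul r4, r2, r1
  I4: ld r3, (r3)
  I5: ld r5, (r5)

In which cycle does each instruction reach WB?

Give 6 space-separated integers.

Answer: 5 8 11 12 14 15

Derivation:
I0 add r5 <- r1,r5: IF@1 ID@2 stall=0 (-) EX@3 MEM@4 WB@5
I1 ld r5 <- r5: IF@2 ID@3 stall=2 (RAW on I0.r5 (WB@5)) EX@6 MEM@7 WB@8
I2 sub r3 <- r2,r5: IF@3 ID@6 stall=2 (RAW on I1.r5 (WB@8)) EX@9 MEM@10 WB@11
I3 mul r4 <- r2,r1: IF@6 ID@9 stall=0 (-) EX@10 MEM@11 WB@12
I4 ld r3 <- r3: IF@9 ID@10 stall=1 (RAW on I2.r3 (WB@11)) EX@12 MEM@13 WB@14
I5 ld r5 <- r5: IF@10 ID@12 stall=0 (-) EX@13 MEM@14 WB@15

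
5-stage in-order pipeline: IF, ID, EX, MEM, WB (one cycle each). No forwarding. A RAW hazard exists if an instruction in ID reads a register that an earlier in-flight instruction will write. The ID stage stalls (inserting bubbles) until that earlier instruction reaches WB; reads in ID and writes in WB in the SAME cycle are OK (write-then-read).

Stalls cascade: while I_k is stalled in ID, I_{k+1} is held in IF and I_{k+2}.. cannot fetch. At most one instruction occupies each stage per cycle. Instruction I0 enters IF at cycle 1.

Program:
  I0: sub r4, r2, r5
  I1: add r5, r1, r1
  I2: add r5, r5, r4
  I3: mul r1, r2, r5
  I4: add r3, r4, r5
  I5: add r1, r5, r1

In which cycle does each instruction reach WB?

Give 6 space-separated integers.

Answer: 5 6 9 12 13 15

Derivation:
I0 sub r4 <- r2,r5: IF@1 ID@2 stall=0 (-) EX@3 MEM@4 WB@5
I1 add r5 <- r1,r1: IF@2 ID@3 stall=0 (-) EX@4 MEM@5 WB@6
I2 add r5 <- r5,r4: IF@3 ID@4 stall=2 (RAW on I1.r5 (WB@6)) EX@7 MEM@8 WB@9
I3 mul r1 <- r2,r5: IF@4 ID@7 stall=2 (RAW on I2.r5 (WB@9)) EX@10 MEM@11 WB@12
I4 add r3 <- r4,r5: IF@7 ID@10 stall=0 (-) EX@11 MEM@12 WB@13
I5 add r1 <- r5,r1: IF@10 ID@11 stall=1 (RAW on I3.r1 (WB@12)) EX@13 MEM@14 WB@15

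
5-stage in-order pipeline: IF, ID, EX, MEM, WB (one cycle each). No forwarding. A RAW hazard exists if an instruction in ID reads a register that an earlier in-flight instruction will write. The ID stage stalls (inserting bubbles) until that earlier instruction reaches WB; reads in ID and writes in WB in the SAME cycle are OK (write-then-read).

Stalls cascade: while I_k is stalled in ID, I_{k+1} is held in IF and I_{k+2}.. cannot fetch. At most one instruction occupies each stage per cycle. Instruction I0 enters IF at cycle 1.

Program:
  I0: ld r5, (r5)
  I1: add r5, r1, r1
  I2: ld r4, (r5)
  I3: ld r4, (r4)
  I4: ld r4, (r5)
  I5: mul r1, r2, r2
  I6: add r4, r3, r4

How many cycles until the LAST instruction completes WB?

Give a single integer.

I0 ld r5 <- r5: IF@1 ID@2 stall=0 (-) EX@3 MEM@4 WB@5
I1 add r5 <- r1,r1: IF@2 ID@3 stall=0 (-) EX@4 MEM@5 WB@6
I2 ld r4 <- r5: IF@3 ID@4 stall=2 (RAW on I1.r5 (WB@6)) EX@7 MEM@8 WB@9
I3 ld r4 <- r4: IF@4 ID@7 stall=2 (RAW on I2.r4 (WB@9)) EX@10 MEM@11 WB@12
I4 ld r4 <- r5: IF@7 ID@10 stall=0 (-) EX@11 MEM@12 WB@13
I5 mul r1 <- r2,r2: IF@10 ID@11 stall=0 (-) EX@12 MEM@13 WB@14
I6 add r4 <- r3,r4: IF@11 ID@12 stall=1 (RAW on I4.r4 (WB@13)) EX@14 MEM@15 WB@16

Answer: 16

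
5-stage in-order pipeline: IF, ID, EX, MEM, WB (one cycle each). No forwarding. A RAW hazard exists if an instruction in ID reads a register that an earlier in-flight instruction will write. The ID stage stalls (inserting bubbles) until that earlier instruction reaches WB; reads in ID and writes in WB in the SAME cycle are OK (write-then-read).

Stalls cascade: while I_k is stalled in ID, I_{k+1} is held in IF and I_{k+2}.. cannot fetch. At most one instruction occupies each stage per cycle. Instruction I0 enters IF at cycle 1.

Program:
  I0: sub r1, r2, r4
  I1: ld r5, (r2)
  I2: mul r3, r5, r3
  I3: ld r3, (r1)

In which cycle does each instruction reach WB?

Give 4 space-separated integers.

I0 sub r1 <- r2,r4: IF@1 ID@2 stall=0 (-) EX@3 MEM@4 WB@5
I1 ld r5 <- r2: IF@2 ID@3 stall=0 (-) EX@4 MEM@5 WB@6
I2 mul r3 <- r5,r3: IF@3 ID@4 stall=2 (RAW on I1.r5 (WB@6)) EX@7 MEM@8 WB@9
I3 ld r3 <- r1: IF@4 ID@7 stall=0 (-) EX@8 MEM@9 WB@10

Answer: 5 6 9 10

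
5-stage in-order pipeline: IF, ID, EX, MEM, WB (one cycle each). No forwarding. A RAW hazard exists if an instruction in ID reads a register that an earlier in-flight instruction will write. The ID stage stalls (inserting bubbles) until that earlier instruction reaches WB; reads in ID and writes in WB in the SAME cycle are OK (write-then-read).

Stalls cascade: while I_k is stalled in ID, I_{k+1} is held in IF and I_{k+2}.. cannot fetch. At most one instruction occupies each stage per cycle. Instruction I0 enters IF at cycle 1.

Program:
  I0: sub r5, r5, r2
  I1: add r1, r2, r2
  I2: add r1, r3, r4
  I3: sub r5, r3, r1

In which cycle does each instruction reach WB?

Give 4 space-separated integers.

I0 sub r5 <- r5,r2: IF@1 ID@2 stall=0 (-) EX@3 MEM@4 WB@5
I1 add r1 <- r2,r2: IF@2 ID@3 stall=0 (-) EX@4 MEM@5 WB@6
I2 add r1 <- r3,r4: IF@3 ID@4 stall=0 (-) EX@5 MEM@6 WB@7
I3 sub r5 <- r3,r1: IF@4 ID@5 stall=2 (RAW on I2.r1 (WB@7)) EX@8 MEM@9 WB@10

Answer: 5 6 7 10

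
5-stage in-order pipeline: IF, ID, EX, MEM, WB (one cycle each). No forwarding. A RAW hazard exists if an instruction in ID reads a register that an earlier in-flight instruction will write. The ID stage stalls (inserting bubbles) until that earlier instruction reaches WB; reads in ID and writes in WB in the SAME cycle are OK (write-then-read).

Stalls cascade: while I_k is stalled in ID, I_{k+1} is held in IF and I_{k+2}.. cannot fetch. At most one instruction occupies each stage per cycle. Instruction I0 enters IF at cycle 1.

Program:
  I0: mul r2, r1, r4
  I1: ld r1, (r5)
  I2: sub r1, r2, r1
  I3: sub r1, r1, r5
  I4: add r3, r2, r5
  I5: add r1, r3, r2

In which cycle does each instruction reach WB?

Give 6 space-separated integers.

Answer: 5 6 9 12 13 16

Derivation:
I0 mul r2 <- r1,r4: IF@1 ID@2 stall=0 (-) EX@3 MEM@4 WB@5
I1 ld r1 <- r5: IF@2 ID@3 stall=0 (-) EX@4 MEM@5 WB@6
I2 sub r1 <- r2,r1: IF@3 ID@4 stall=2 (RAW on I1.r1 (WB@6)) EX@7 MEM@8 WB@9
I3 sub r1 <- r1,r5: IF@4 ID@7 stall=2 (RAW on I2.r1 (WB@9)) EX@10 MEM@11 WB@12
I4 add r3 <- r2,r5: IF@7 ID@10 stall=0 (-) EX@11 MEM@12 WB@13
I5 add r1 <- r3,r2: IF@10 ID@11 stall=2 (RAW on I4.r3 (WB@13)) EX@14 MEM@15 WB@16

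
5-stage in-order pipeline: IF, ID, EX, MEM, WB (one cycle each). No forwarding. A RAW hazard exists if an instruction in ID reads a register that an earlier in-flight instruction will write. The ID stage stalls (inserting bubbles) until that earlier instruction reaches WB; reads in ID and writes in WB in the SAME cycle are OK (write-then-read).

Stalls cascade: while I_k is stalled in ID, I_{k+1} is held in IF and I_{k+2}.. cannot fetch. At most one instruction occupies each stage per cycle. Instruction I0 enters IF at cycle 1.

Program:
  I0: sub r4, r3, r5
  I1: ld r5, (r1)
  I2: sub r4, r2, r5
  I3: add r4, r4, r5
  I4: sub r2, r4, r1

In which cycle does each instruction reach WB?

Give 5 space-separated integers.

Answer: 5 6 9 12 15

Derivation:
I0 sub r4 <- r3,r5: IF@1 ID@2 stall=0 (-) EX@3 MEM@4 WB@5
I1 ld r5 <- r1: IF@2 ID@3 stall=0 (-) EX@4 MEM@5 WB@6
I2 sub r4 <- r2,r5: IF@3 ID@4 stall=2 (RAW on I1.r5 (WB@6)) EX@7 MEM@8 WB@9
I3 add r4 <- r4,r5: IF@4 ID@7 stall=2 (RAW on I2.r4 (WB@9)) EX@10 MEM@11 WB@12
I4 sub r2 <- r4,r1: IF@7 ID@10 stall=2 (RAW on I3.r4 (WB@12)) EX@13 MEM@14 WB@15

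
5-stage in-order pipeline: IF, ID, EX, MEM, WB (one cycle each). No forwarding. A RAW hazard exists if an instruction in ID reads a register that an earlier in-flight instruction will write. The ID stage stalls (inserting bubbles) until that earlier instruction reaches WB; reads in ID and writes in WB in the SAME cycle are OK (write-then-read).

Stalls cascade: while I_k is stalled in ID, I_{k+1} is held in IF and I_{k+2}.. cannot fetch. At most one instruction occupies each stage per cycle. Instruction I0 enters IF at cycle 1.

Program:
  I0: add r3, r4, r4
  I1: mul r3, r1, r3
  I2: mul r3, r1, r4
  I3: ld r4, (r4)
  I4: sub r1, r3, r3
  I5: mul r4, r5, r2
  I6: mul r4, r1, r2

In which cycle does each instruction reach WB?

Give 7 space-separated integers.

Answer: 5 8 9 10 12 13 15

Derivation:
I0 add r3 <- r4,r4: IF@1 ID@2 stall=0 (-) EX@3 MEM@4 WB@5
I1 mul r3 <- r1,r3: IF@2 ID@3 stall=2 (RAW on I0.r3 (WB@5)) EX@6 MEM@7 WB@8
I2 mul r3 <- r1,r4: IF@3 ID@6 stall=0 (-) EX@7 MEM@8 WB@9
I3 ld r4 <- r4: IF@6 ID@7 stall=0 (-) EX@8 MEM@9 WB@10
I4 sub r1 <- r3,r3: IF@7 ID@8 stall=1 (RAW on I2.r3 (WB@9)) EX@10 MEM@11 WB@12
I5 mul r4 <- r5,r2: IF@8 ID@10 stall=0 (-) EX@11 MEM@12 WB@13
I6 mul r4 <- r1,r2: IF@10 ID@11 stall=1 (RAW on I4.r1 (WB@12)) EX@13 MEM@14 WB@15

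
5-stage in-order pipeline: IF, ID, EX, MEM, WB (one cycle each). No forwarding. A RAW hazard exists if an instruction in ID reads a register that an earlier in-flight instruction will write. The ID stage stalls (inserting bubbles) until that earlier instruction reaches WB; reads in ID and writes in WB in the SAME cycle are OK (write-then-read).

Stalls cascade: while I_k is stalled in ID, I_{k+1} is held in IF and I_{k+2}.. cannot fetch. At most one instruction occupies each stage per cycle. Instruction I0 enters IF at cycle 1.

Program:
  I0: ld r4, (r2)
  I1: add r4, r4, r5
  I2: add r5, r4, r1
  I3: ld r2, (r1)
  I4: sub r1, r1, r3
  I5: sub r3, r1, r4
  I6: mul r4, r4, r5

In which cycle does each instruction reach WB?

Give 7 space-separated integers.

Answer: 5 8 11 12 13 16 17

Derivation:
I0 ld r4 <- r2: IF@1 ID@2 stall=0 (-) EX@3 MEM@4 WB@5
I1 add r4 <- r4,r5: IF@2 ID@3 stall=2 (RAW on I0.r4 (WB@5)) EX@6 MEM@7 WB@8
I2 add r5 <- r4,r1: IF@3 ID@6 stall=2 (RAW on I1.r4 (WB@8)) EX@9 MEM@10 WB@11
I3 ld r2 <- r1: IF@6 ID@9 stall=0 (-) EX@10 MEM@11 WB@12
I4 sub r1 <- r1,r3: IF@9 ID@10 stall=0 (-) EX@11 MEM@12 WB@13
I5 sub r3 <- r1,r4: IF@10 ID@11 stall=2 (RAW on I4.r1 (WB@13)) EX@14 MEM@15 WB@16
I6 mul r4 <- r4,r5: IF@11 ID@14 stall=0 (-) EX@15 MEM@16 WB@17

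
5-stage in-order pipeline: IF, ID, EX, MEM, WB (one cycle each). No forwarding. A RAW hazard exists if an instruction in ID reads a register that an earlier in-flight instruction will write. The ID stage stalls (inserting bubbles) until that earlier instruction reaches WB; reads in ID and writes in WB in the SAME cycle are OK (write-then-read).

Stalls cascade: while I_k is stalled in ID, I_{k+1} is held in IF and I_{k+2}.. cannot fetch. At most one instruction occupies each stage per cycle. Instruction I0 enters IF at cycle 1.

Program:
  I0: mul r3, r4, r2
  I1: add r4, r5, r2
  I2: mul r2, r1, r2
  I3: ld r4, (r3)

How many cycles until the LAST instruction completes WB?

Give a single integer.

I0 mul r3 <- r4,r2: IF@1 ID@2 stall=0 (-) EX@3 MEM@4 WB@5
I1 add r4 <- r5,r2: IF@2 ID@3 stall=0 (-) EX@4 MEM@5 WB@6
I2 mul r2 <- r1,r2: IF@3 ID@4 stall=0 (-) EX@5 MEM@6 WB@7
I3 ld r4 <- r3: IF@4 ID@5 stall=0 (-) EX@6 MEM@7 WB@8

Answer: 8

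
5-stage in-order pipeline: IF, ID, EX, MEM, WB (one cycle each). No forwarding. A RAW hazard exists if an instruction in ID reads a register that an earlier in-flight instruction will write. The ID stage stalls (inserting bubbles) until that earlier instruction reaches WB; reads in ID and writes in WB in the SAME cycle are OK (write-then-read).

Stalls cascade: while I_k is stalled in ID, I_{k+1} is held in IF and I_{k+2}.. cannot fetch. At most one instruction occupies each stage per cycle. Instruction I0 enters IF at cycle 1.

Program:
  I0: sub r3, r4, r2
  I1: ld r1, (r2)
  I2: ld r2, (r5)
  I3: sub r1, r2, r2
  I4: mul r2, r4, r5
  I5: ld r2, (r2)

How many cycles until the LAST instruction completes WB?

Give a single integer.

Answer: 14

Derivation:
I0 sub r3 <- r4,r2: IF@1 ID@2 stall=0 (-) EX@3 MEM@4 WB@5
I1 ld r1 <- r2: IF@2 ID@3 stall=0 (-) EX@4 MEM@5 WB@6
I2 ld r2 <- r5: IF@3 ID@4 stall=0 (-) EX@5 MEM@6 WB@7
I3 sub r1 <- r2,r2: IF@4 ID@5 stall=2 (RAW on I2.r2 (WB@7)) EX@8 MEM@9 WB@10
I4 mul r2 <- r4,r5: IF@5 ID@8 stall=0 (-) EX@9 MEM@10 WB@11
I5 ld r2 <- r2: IF@8 ID@9 stall=2 (RAW on I4.r2 (WB@11)) EX@12 MEM@13 WB@14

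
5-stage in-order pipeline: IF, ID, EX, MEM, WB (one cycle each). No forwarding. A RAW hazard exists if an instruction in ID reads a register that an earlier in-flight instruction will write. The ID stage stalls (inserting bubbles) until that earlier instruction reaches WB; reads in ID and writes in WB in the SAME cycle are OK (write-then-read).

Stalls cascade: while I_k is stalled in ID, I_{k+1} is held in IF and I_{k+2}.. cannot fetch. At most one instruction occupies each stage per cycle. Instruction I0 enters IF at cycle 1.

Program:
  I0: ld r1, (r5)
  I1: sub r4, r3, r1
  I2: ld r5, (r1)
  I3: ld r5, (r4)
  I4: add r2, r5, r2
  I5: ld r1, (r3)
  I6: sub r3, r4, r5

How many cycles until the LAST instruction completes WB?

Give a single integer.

I0 ld r1 <- r5: IF@1 ID@2 stall=0 (-) EX@3 MEM@4 WB@5
I1 sub r4 <- r3,r1: IF@2 ID@3 stall=2 (RAW on I0.r1 (WB@5)) EX@6 MEM@7 WB@8
I2 ld r5 <- r1: IF@3 ID@6 stall=0 (-) EX@7 MEM@8 WB@9
I3 ld r5 <- r4: IF@6 ID@7 stall=1 (RAW on I1.r4 (WB@8)) EX@9 MEM@10 WB@11
I4 add r2 <- r5,r2: IF@7 ID@9 stall=2 (RAW on I3.r5 (WB@11)) EX@12 MEM@13 WB@14
I5 ld r1 <- r3: IF@9 ID@12 stall=0 (-) EX@13 MEM@14 WB@15
I6 sub r3 <- r4,r5: IF@12 ID@13 stall=0 (-) EX@14 MEM@15 WB@16

Answer: 16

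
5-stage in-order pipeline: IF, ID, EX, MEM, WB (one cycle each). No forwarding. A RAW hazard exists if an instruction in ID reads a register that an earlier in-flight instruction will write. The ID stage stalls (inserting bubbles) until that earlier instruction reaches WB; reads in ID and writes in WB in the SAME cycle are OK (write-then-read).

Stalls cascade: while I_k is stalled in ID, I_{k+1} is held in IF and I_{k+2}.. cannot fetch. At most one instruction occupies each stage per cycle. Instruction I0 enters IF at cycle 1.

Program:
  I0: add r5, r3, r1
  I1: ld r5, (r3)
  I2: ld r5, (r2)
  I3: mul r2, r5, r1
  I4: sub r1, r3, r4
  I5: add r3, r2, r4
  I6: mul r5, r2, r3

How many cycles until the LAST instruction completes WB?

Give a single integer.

I0 add r5 <- r3,r1: IF@1 ID@2 stall=0 (-) EX@3 MEM@4 WB@5
I1 ld r5 <- r3: IF@2 ID@3 stall=0 (-) EX@4 MEM@5 WB@6
I2 ld r5 <- r2: IF@3 ID@4 stall=0 (-) EX@5 MEM@6 WB@7
I3 mul r2 <- r5,r1: IF@4 ID@5 stall=2 (RAW on I2.r5 (WB@7)) EX@8 MEM@9 WB@10
I4 sub r1 <- r3,r4: IF@5 ID@8 stall=0 (-) EX@9 MEM@10 WB@11
I5 add r3 <- r2,r4: IF@8 ID@9 stall=1 (RAW on I3.r2 (WB@10)) EX@11 MEM@12 WB@13
I6 mul r5 <- r2,r3: IF@9 ID@11 stall=2 (RAW on I5.r3 (WB@13)) EX@14 MEM@15 WB@16

Answer: 16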